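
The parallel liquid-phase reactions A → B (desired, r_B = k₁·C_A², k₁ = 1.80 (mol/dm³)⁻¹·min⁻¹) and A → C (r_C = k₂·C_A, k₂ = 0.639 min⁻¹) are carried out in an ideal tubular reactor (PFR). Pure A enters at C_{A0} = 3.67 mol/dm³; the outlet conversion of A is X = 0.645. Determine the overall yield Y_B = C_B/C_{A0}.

0.559

C_A = C_{A0}(1−X) = 1.303 mol/dm³.
Along a PFR/batch, dC_C/dC_A = −r_C/(r_B+r_C) = −k₂/(k₂+k₁·C_A).
Integrating from C_{A0} to C_A: C_C = (0.639/1.80)·ln[(0.639+1.80·3.67)/(0.639+1.80·1.30)] = 0.3550·ln(7.245/2.984) = 0.3149 mol/dm³.
Then C_B = (C_{A0}−C_A) − C_C = 2.367 − 0.3149 = 2.052 mol/dm³.
Y_B = C_B/C_{A0} = 2.052/3.67 = 0.559.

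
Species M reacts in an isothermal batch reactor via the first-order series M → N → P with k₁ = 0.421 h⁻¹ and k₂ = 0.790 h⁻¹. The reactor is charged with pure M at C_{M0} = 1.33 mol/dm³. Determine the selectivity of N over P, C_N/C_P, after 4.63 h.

For first-order series with pure M initially, C_N(t) = k₁C_{M0}/(k₂−k₁)·(e^(−k₁t) − e^(−k₂t)).
e^(−k₁t) = e^(−0.421×4.63) = e^(−1.949) = 0.1424; e^(−k₂t) = e^(−3.658) = 0.02579.
C_N = 0.421×1.33/(0.790−0.421) × (0.1424−0.02579) = 1.517×0.1166 = 0.1769 mol/dm³.
C_M = C_{M0}e^(−k₁t) = 0.1894 mol/dm³, so C_P = C_{M0}−C_M−C_N = 0.9637 mol/dm³; C_N/C_P = 0.184.

0.184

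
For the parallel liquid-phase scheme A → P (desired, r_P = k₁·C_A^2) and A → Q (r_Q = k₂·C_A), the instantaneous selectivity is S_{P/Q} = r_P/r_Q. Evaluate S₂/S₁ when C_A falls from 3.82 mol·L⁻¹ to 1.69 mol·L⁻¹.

0.442

S_{P/Q} = (k₁/k₂)·C_A, so S₂/S₁ = (C_{A,2}/C_{A,1}).
= 1.69/3.82 = 0.442.
Selectivity toward P falls as C_A falls — high-concentration operation is favoured.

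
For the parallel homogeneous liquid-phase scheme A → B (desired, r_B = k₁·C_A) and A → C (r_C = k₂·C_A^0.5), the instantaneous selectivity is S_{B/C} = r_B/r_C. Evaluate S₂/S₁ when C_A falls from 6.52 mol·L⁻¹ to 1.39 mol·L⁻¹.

0.462

S_{B/C} = (k₁/k₂)·C_A^0.5, so S₂/S₁ = (C_{A,2}/C_{A,1})^0.5.
= (1.39/6.52)^0.5 = (0.2132)^0.5 = 0.462.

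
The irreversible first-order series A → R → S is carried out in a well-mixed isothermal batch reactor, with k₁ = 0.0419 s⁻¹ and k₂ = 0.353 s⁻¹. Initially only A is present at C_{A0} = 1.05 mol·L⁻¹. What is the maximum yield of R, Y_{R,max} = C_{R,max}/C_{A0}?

0.0891

At the optimum, C_{R,max}/C_{A0} = (k₁/k₂)^[k₂/(k₂−k₁)].
= (0.0419/0.353)^(0.353/(0.353−0.0419)) = (0.1187)^(1.135) = 0.08908.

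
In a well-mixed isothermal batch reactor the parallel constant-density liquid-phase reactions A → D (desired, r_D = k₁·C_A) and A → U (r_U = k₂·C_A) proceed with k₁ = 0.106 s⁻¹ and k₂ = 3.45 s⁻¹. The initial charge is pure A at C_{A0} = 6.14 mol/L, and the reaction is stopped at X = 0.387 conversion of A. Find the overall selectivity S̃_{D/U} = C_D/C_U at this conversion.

0.0307

C_A = C_{A0}(1−X) = 3.764 mol/L.
Both paths are first order in A, so the instantaneous fraction to D is constant: dC_D/d(−C_A) = k₁/(k₁+k₂) = 0.02981.
C_D = 0.02981·(C_{A0}−C_A) = 0.02981×2.376 = 0.0708 mol/L.
C_U = (C_{A0}−C_A)−C_D = 2.305 mol/L; S̃_{D/U} = 0.07083/2.305 = 0.0307.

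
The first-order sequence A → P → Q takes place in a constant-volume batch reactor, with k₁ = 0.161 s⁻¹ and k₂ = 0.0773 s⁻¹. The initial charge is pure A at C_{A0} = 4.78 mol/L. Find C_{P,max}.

2.43 mol/L

For a first-order series the maximum intermediate yield is C_{P,max}/C_{A0} = (k₁/k₂)^[k₂/(k₂−k₁)].
= (0.161/0.0773)^(0.0773/(0.0773−0.161)) = (2.083)^(-0.9235) = 0.5078.
C_{P,max} = 0.5078×4.78 = 2.43 mol/L.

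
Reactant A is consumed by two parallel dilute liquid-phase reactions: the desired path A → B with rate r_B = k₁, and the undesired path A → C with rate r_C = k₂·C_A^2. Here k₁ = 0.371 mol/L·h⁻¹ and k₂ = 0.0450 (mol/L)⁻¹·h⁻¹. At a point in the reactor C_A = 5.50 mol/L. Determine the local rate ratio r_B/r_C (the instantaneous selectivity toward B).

0.273

S_{B/C} = r_B/r_C = (k₁)/(k₂·C_A^2) = (k₁/k₂)·C_A^-2.
= (0.371) / (0.0450×5.500^2) = 0.3710/1.361 = 0.273.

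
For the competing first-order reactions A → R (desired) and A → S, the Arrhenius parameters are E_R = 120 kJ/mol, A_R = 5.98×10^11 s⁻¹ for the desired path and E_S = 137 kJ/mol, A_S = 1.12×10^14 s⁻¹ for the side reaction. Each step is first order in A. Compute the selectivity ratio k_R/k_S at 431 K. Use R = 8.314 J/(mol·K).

0.614

With equal orders, S_{R/S} = k_R/k_S = (A_R/A_S)·exp[(E_S−E_R)/(RT)].
(E_S−E_R)/(RT) = (137−120)×10³/(8.314×431) = 17000/3583 = 4.744.
k_R/k_S = (5.98×10^11/1.12×10^14)·exp(4.744) = 0.005339 × 114.9 = 0.614.
Since E_R < E_S, lowering the temperature improves selectivity toward R.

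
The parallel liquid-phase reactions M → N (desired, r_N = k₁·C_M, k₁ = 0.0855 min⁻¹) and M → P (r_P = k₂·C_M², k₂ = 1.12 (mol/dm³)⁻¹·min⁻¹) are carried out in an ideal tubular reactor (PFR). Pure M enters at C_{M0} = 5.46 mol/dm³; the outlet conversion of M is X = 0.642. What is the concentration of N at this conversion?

C_M = C_{M0}(1−X) = 1.955 mol/dm³.
Along a PFR/batch, dC_N/dC_M = −r_N/(r_N+r_P) = −k₁/(k₁+k₂·C_M).
Integrating from C_{M0} to C_M: C_N = (0.0855/1.12)·ln[(0.0855+1.12·5.46)/(0.0855+1.12·1.95)] = 0.07634·ln(6.201/2.275) = 0.07655 mol/dm³.

0.0766 mol/dm³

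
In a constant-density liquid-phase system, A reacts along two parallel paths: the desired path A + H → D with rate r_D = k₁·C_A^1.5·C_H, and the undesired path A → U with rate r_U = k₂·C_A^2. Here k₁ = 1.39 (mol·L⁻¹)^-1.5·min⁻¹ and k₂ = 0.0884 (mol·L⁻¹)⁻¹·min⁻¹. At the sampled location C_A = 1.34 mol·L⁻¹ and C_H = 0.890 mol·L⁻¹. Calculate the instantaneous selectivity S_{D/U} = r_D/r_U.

S_{D/U} = r_D/r_U = (k₁·C_A^1.5·C_H)/(k₂·C_A^2) = (k₁/k₂)·C_A^-0.5·C_H.
= (1.39×1.340^1.5×0.8900) / (0.0884×1.340^2) = 1.919/0.1587 = 12.1.

12.1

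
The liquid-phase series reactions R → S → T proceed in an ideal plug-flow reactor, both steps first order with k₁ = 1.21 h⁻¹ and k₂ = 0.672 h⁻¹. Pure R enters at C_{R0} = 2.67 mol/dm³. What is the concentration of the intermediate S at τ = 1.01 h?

1.28 mol/dm³

For first-order series with pure R initially, C_S(τ) = k₁C_{R0}/(k₂−k₁)·(e^(−k₁τ) − e^(−k₂τ)).
e^(−k₁τ) = e^(−1.21×1.01) = e^(−1.222) = 0.2946; e^(−k₂τ) = e^(−0.6787) = 0.5073.
C_S = 1.21×2.67/(0.672−1.21) × (0.2946−0.5073) = (-6.005)×(-0.2127) = 1.277 mol/dm³.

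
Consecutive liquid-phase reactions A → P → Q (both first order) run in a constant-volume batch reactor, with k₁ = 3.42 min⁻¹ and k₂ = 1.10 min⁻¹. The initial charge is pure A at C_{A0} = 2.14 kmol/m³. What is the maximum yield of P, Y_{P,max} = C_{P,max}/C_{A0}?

At the optimum, C_{P,max}/C_{A0} = (k₁/k₂)^[k₂/(k₂−k₁)].
= (3.42/1.10)^(1.10/(1.10−3.42)) = (3.109)^(-0.4741) = 0.5840.

0.584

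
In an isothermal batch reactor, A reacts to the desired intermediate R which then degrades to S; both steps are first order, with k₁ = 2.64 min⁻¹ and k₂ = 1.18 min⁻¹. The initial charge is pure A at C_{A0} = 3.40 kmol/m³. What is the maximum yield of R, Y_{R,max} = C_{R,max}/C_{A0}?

Evaluating C_R at t_opt = ln(k₂/k₁)/(k₂−k₁) gives C_{R,max}/C_{A0} = (k₁/k₂)^[k₂/(k₂−k₁)].
= (2.64/1.18)^(1.18/(1.18−2.64)) = (2.237)^(-0.8082) = 0.5216.

0.522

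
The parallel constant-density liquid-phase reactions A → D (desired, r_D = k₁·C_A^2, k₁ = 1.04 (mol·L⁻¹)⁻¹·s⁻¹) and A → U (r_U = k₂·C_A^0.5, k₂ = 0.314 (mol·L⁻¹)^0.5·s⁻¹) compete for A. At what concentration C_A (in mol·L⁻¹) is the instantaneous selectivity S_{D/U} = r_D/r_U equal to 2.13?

0.745 mol·L⁻¹

S_{D/U} = (k₁/k₂)·C_A^1.5 ⇒ C_A = (S·k₂/k₁)^(1/1.5).
= (2.13×0.314/1.04)^(0.6667) = (0.6431)^(0.6667) = 0.745 mol·L⁻¹.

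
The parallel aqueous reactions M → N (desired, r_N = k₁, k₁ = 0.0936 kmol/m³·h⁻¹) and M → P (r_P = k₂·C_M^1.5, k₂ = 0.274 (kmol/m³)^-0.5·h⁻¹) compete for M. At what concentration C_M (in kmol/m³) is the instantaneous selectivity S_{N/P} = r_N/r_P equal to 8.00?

0.122 kmol/m³

S_{N/P} = (k₁/k₂)·C_M^-1.5 ⇒ C_M = (S·k₂/k₁)^(1/(-1.5)).
= (8.00×0.274/0.0936)^(-0.6667) = (23.42)^(-0.6667) = 0.122 kmol/m³.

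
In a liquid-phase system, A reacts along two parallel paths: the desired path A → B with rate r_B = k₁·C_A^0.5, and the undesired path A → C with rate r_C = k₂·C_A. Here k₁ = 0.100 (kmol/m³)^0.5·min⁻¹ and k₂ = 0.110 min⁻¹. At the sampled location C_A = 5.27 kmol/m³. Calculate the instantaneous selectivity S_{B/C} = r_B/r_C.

0.396

S_{B/C} = r_B/r_C = (k₁·C_A^0.5)/(k₂·C_A) = (k₁/k₂)·C_A^-0.5.
= (0.100×5.270^0.5) / (0.110×5.270) = 0.2296/0.5797 = 0.396.
The undesired path is higher order in A, so low C_A (CSTR or dilute feed) favours B.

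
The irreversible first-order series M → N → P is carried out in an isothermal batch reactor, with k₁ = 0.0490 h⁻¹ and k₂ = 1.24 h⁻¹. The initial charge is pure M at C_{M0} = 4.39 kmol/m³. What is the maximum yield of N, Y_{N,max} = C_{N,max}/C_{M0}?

0.0346

At the optimum, C_{N,max}/C_{M0} = (k₁/k₂)^[k₂/(k₂−k₁)].
= (0.0490/1.24)^(1.24/(1.24−0.0490)) = (0.03952)^(1.041) = 0.03460.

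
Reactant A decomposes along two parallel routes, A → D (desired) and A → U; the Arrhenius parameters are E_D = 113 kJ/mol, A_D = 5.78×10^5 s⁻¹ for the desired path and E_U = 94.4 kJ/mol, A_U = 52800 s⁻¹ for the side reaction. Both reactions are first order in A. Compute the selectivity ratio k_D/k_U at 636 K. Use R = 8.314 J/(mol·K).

0.325

Since both paths have the same order in A, the concentration cancels and S_{D/U} = k_D/k_U = (A_D/A_U)·exp[(E_U−E_D)/(RT)].
(E_U−E_D)/(RT) = (94.4−113)×10³/(8.314×636) = -18600/5288 = -3.518.
k_D/k_U = (5.78×10^5/52800)·exp(-3.518) = 10.95 × 0.02967 = 0.325.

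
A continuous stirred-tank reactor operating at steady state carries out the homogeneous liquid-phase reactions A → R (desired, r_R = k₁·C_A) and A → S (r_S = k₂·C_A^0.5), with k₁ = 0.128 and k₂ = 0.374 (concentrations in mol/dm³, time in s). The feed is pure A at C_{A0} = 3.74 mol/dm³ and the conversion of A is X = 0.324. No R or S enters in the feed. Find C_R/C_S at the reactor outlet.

0.544

Exit C_A = C_{A0}(1−X) = 3.74×0.676 = 2.528 mol/dm³.
Rates in a CSTR are evaluated at the outlet concentration: r_R = 0.128×2.528 = 0.3236, r_S = 0.374×2.528^0.5 = 0.5947.
Overall selectivity = C_R/C_S = r_Rτ/(r_Sτ) = r_R/r_S = 0.544.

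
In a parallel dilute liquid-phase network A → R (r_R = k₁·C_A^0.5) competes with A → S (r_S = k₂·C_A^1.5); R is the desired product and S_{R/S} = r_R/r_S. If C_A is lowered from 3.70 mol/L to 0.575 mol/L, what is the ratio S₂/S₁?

6.43

S_{R/S} = (k₁/k₂)·C_A⁻¹, so S₂/S₁ = (C_{A,2}/C_{A,1})⁻¹.
= 3.70/0.575 = 6.43.
Selectivity toward R rises as C_A falls — low-concentration operation is favoured.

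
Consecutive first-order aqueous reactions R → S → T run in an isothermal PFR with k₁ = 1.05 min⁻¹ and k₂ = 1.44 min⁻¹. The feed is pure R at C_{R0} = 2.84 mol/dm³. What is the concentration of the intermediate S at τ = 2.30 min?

Solving the coupled first-order balances gives C_S(τ) = [k₁/(k₂−k₁)]·C_{R0}·(e^(−k₁τ) − e^(−k₂τ)).
e^(−k₁τ) = e^(−1.05×2.30) = e^(−2.415) = 0.08937; e^(−k₂τ) = e^(−3.312) = 0.03644.
C_S = 1.05×2.84/(1.44−1.05) × (0.08937−0.03644) = 7.646×0.05292 = 0.4047 mol/dm³.

0.405 mol/dm³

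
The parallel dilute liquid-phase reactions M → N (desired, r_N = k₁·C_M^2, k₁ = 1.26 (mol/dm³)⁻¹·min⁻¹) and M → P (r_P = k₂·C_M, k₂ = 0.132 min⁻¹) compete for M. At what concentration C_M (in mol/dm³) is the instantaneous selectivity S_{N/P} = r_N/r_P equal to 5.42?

S_{N/P} = (k₁/k₂)·C_M ⇒ C_M = S·k₂/k₁.
= 5.42×0.132/1.26 = 0.568 mol/dm³.

0.568 mol/dm³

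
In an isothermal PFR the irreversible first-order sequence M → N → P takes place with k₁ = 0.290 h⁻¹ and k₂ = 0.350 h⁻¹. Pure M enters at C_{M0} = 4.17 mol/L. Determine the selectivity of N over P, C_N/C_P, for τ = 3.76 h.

For first-order series with pure M initially, C_N(τ) = k₁C_{M0}/(k₂−k₁)·(e^(−k₁τ) − e^(−k₂τ)).
e^(−k₁τ) = e^(−0.290×3.76) = e^(−1.090) = 0.3361; e^(−k₂τ) = e^(−1.316) = 0.2682.
C_N = 0.290×4.17/(0.350−0.290) × (0.3361−0.2682) = 20.15×0.06788 = 1.368 mol/L.
C_M = C_{M0}e^(−k₁τ) = 1.401 mol/L, so C_P = C_{M0}−C_M−C_N = 1.400 mol/L; C_N/C_P = 0.977.

0.977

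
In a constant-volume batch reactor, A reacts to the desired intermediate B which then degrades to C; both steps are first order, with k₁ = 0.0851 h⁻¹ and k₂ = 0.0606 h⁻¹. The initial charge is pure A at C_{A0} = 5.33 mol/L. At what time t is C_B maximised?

For first-order series the maximum of C_B occurs at t_opt = ln(k₂/k₁)/(k₂−k₁).
= ln(0.0606/0.0851)/(0.0606−0.0851) = ln(0.7121)/-0.02450 = -0.3395/-0.02450 = 13.9 h.

13.9 h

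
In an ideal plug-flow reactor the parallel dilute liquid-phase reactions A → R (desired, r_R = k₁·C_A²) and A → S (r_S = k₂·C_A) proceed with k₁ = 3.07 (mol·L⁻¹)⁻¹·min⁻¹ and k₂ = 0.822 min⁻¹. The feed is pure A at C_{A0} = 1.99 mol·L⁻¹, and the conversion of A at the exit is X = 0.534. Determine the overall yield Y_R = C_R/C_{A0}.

0.448

C_A = C_{A0}(1−X) = 0.9273 mol·L⁻¹.
Along a PFR/batch, dC_S/dC_A = −r_S/(r_R+r_S) = −k₂/(k₂+k₁·C_A).
Integrating from C_{A0} to C_A: C_S = (0.822/3.07)·ln[(0.822+3.07·1.99)/(0.822+3.07·0.927)] = 0.2678·ln(6.931/3.669) = 0.1703 mol·L⁻¹.
Then C_R = (C_{A0}−C_A) − C_S = 1.063 − 0.1703 = 0.8923 mol·L⁻¹.
Y_R = C_R/C_{A0} = 0.8923/1.99 = 0.448.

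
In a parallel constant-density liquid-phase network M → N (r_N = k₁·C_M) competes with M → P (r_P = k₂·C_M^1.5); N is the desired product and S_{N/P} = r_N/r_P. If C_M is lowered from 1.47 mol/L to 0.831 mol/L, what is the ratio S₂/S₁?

1.33

S_{N/P} = (k₁/k₂)·C_M^-0.5, so S₂/S₁ = (C_{M,2}/C_{M,1})^-0.5.
= (0.831/1.47)^(-0.5) = (0.5653)^(-0.5) = 1.33.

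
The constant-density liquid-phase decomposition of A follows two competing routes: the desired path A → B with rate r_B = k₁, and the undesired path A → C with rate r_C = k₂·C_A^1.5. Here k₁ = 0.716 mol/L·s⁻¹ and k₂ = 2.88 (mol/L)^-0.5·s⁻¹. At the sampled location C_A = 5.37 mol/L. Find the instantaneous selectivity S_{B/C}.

0.0200

S_{B/C} = r_B/r_C = (k₁)/(k₂·C_A^1.5) = (k₁/k₂)·C_A^-1.5.
= (0.716) / (2.88×5.370^1.5) = 0.7160/35.84 = 0.0200.
The undesired path is higher order in A, so low C_A (CSTR or dilute feed) favours B.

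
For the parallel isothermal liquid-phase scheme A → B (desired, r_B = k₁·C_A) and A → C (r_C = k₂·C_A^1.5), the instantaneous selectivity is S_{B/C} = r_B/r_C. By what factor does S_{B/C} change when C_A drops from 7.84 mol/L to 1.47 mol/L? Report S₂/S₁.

2.31

S_{B/C} = (k₁/k₂)·C_A^-0.5, so S₂/S₁ = (C_{A,2}/C_{A,1})^-0.5.
= (1.47/7.84)^(-0.5) = (0.1875)^(-0.5) = 2.31.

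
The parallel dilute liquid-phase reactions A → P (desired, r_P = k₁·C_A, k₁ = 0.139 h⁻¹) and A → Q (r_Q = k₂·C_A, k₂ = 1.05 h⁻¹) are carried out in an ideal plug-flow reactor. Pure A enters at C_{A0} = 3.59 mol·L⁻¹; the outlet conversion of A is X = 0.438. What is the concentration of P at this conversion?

0.184 mol·L⁻¹

C_A = C_{A0}(1−X) = 2.018 mol·L⁻¹.
Both paths are first order in A, so the instantaneous fraction to P is constant: dC_P/d(−C_A) = k₁/(k₁+k₂) = 0.1169.
C_P = 0.1169·(C_{A0}−C_A) = 0.1169×1.572 = 0.184 mol·L⁻¹.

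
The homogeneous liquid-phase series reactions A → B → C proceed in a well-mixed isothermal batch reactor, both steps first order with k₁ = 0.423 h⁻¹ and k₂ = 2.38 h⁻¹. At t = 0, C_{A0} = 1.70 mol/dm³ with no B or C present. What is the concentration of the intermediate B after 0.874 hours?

0.208 mol/dm³

The intermediate concentration in a first-order A→B→C sequence is C_B = k₁C_{A0}(e^(−k₁t) − e^(−k₂t))/(k₂−k₁).
e^(−k₁t) = e^(−0.423×0.874) = e^(−0.3697) = 0.6909; e^(−k₂t) = e^(−2.080) = 0.1249.
C_B = 0.423×1.70/(2.38−0.423) × (0.6909−0.1249) = 0.3675×0.5660 = 0.2080 mol/dm³.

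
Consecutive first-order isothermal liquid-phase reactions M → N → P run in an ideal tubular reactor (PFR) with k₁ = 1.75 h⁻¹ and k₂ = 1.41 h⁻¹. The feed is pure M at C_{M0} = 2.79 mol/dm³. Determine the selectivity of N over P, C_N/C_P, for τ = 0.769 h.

1.18

For first-order series with pure M initially, C_N(τ) = k₁C_{M0}/(k₂−k₁)·(e^(−k₁τ) − e^(−k₂τ)).
e^(−k₁τ) = e^(−1.75×0.769) = e^(−1.346) = 0.2603; e^(−k₂τ) = e^(−1.084) = 0.3381.
C_N = 1.75×2.79/(1.41−1.75) × (0.2603−0.3381) = (-14.36)×(-0.07780) = 1.117 mol/dm³.
C_M = C_{M0}e^(−k₁τ) = 0.7264 mol/dm³, so C_P = C_{M0}−C_M−C_N = 0.9464 mol/dm³; C_N/C_P = 1.18.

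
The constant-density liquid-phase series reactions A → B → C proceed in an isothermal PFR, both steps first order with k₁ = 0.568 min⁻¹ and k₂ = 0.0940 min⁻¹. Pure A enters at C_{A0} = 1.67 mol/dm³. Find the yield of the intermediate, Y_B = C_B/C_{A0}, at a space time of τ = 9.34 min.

0.492

The intermediate concentration in a first-order A→B→C sequence is C_B = k₁C_{A0}(e^(−k₁τ) − e^(−k₂τ))/(k₂−k₁).
e^(−k₁τ) = e^(−0.568×9.34) = e^(−5.305) = 0.004966; e^(−k₂τ) = e^(−0.8780) = 0.4156.
C_B = 0.568×1.67/(0.0940−0.568) × (0.004966−0.4156) = (-2.001)×(-0.4107) = 0.8218 mol/dm³.
Y_B = C_B/C_{A0} = 0.8218/1.67 = 0.492.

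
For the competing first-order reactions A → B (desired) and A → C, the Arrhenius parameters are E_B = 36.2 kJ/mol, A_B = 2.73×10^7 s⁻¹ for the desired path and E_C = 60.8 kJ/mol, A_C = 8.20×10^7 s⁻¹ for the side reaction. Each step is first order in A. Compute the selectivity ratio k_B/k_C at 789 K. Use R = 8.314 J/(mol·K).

Since both paths have the same order in A, the concentration cancels and S_{B/C} = k_B/k_C = (A_B/A_C)·exp[(E_C−E_B)/(RT)].
(E_C−E_B)/(RT) = (60.8−36.2)×10³/(8.314×789) = 24600/6560 = 3.750.
k_B/k_C = (2.73×10^7/8.20×10^7)·exp(3.750) = 0.3329 × 42.53 = 14.2.
Since E_B < E_C, lowering the temperature improves selectivity toward B.

14.2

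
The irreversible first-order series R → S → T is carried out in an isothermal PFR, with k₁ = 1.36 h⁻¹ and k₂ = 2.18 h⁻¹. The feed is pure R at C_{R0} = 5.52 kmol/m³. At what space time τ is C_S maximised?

Setting dC_S/dτ = 0 gives τ_opt = ln(k₂/k₁)/(k₂−k₁).
= ln(2.18/1.36)/(2.18−1.36) = ln(1.603)/0.8200 = 0.4718/0.8200 = 0.575 h.

0.575 h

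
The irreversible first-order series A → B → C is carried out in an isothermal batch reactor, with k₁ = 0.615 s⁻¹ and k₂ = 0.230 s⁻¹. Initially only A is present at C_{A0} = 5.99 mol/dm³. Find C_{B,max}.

Evaluating C_B at t_opt = ln(k₂/k₁)/(k₂−k₁) gives C_{B,max}/C_{A0} = (k₁/k₂)^[k₂/(k₂−k₁)].
= (0.615/0.230)^(0.230/(0.230−0.615)) = (2.674)^(-0.5974) = 0.5557.
C_{B,max} = 0.5557×5.99 = 3.33 mol/dm³.

3.33 mol/dm³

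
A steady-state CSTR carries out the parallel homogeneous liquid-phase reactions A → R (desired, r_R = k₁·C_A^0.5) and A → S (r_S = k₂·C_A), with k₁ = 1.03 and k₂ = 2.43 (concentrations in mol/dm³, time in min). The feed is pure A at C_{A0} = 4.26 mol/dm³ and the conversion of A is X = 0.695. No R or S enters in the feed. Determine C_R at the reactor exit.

0.803 mol/dm³

Exit C_A = C_{A0}(1−X) = 4.26×0.305 = 1.299 mol/dm³.
A CSTR operates uniformly at the exit composition, giving r_R = 1.174 and r_S = 3.157 (each k·C_A^n at C_A = 1.299).
Fraction of consumed A going to R: r_R/(r_R+r_S) = 0.2711.
C_R = 0.2711·C_{A0}·X = 0.2711×4.26×0.695 = 0.803 mol/dm³.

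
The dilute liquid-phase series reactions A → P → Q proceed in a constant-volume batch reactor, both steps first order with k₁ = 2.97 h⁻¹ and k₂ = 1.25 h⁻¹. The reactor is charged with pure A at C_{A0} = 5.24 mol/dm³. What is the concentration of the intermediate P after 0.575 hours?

2.77 mol/dm³

Solving the coupled first-order balances gives C_P(t) = [k₁/(k₂−k₁)]·C_{A0}·(e^(−k₁t) − e^(−k₂t)).
e^(−k₁t) = e^(−2.97×0.575) = e^(−1.708) = 0.1813; e^(−k₂t) = e^(−0.7188) = 0.4874.
C_P = 2.97×5.24/(1.25−2.97) × (0.1813−0.4874) = (-9.048)×(-0.3061) = 2.770 mol/dm³.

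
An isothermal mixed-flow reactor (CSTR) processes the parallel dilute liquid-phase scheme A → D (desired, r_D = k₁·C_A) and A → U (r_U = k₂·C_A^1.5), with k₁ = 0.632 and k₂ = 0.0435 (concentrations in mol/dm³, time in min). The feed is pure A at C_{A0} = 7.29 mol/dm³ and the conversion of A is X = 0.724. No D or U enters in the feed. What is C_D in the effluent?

Exit C_A = C_{A0}(1−X) = 7.29×0.276 = 2.012 mol/dm³.
A CSTR operates uniformly at the exit composition, giving r_D = 1.272 and r_U = 0.1241 (each k·C_A^n at C_A = 2.012).
Fraction of consumed A going to D: r_D/(r_D+r_U) = 0.9111.
C_D = 0.9111·C_{A0}·X = 0.9111×7.29×0.724 = 4.81 mol/dm³.

4.81 mol/dm³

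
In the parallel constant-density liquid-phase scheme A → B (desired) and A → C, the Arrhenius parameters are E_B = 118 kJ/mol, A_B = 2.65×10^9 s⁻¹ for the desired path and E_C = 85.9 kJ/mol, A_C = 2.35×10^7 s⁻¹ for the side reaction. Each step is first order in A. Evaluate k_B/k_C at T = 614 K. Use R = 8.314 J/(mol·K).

Since both paths have the same order in A, the concentration cancels and S_{B/C} = k_B/k_C = (A_B/A_C)·exp[(E_C−E_B)/(RT)].
(E_C−E_B)/(RT) = (85.9−118)×10³/(8.314×614) = -32100/5105 = -6.288.
k_B/k_C = (2.65×10^9/2.35×10^7)·exp(-6.288) = 112.8 × 0.001858 = 0.210.
Since E_B > E_C, raising the temperature improves selectivity toward B.

0.210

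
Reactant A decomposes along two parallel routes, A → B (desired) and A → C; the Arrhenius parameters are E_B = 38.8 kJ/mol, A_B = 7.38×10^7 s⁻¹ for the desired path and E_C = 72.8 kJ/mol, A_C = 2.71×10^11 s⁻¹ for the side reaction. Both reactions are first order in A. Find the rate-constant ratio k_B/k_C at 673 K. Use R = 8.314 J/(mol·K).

0.119

With equal orders, S_{B/C} = k_B/k_C = (A_B/A_C)·exp[(E_C−E_B)/(RT)].
(E_C−E_B)/(RT) = (72.8−38.8)×10³/(8.314×673) = 34000/5595 = 6.077.
k_B/k_C = (7.38×10^7/2.71×10^11)·exp(6.077) = 2.723×10^-4 × 435.5 = 0.119.
Since E_B < E_C, lowering the temperature improves selectivity toward B.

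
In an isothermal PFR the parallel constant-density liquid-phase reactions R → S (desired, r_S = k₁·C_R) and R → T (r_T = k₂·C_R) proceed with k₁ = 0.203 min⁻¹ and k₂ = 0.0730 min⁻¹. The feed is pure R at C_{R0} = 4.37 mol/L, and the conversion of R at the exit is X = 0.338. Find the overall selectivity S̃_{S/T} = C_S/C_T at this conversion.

2.78

C_R = C_{R0}(1−X) = 2.893 mol/L.
Both paths are first order in R, so the instantaneous fraction to S is constant: dC_S/d(−C_R) = k₁/(k₁+k₂) = 0.7355.
C_S = 0.7355·(C_{R0}−C_R) = 0.7355×1.477 = 1.09 mol/L.
C_T = (C_{R0}−C_R)−C_S = 0.3907 mol/L; S̃_{S/T} = 1.086/0.3907 = 2.78.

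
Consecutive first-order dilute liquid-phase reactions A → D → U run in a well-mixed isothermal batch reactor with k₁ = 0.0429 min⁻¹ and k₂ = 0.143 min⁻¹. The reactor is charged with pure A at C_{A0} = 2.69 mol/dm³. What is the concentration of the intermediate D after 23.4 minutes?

Solving the coupled first-order balances gives C_D(t) = [k₁/(k₂−k₁)]·C_{A0}·(e^(−k₁t) − e^(−k₂t)).
e^(−k₁t) = e^(−0.0429×23.4) = e^(−1.004) = 0.3665; e^(−k₂t) = e^(−3.346) = 0.03522.
C_D = 0.0429×2.69/(0.143−0.0429) × (0.3665−0.03522) = 1.153×0.3312 = 0.3819 mol/dm³.

0.382 mol/dm³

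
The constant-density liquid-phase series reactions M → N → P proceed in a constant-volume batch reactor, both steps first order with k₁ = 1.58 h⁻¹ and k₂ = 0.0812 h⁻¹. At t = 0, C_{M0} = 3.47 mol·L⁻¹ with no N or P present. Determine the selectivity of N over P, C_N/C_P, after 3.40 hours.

The intermediate concentration in a first-order A→B→C sequence is C_N = k₁C_{M0}(e^(−k₁t) − e^(−k₂t))/(k₂−k₁).
e^(−k₁t) = e^(−1.58×3.40) = e^(−5.372) = 0.004645; e^(−k₂t) = e^(−0.2761) = 0.7588.
C_N = 1.58×3.47/(0.0812−1.58) × (0.004645−0.7588) = (-3.658)×(-0.7541) = 2.759 mol·L⁻¹.
C_M = C_{M0}e^(−k₁t) = 0.01612 mol·L⁻¹, so C_P = C_{M0}−C_M−C_N = 0.6954 mol·L⁻¹; C_N/C_P = 3.97.

3.97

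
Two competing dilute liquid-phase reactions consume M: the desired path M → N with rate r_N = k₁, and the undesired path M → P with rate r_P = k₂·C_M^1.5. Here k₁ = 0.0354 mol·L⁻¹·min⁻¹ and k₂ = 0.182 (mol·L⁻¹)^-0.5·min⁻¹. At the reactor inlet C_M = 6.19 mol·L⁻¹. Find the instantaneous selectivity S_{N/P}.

0.0126

S_{N/P} = r_N/r_P = (k₁)/(k₂·C_M^1.5) = (k₁/k₂)·C_M^-1.5.
= (0.0354) / (0.182×6.190^1.5) = 0.03540/2.803 = 0.0126.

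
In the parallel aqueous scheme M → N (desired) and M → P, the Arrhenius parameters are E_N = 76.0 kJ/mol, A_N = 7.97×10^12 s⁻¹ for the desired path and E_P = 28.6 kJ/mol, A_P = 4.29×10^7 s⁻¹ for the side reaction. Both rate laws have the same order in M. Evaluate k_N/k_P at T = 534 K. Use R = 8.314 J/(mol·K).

4.29

Since both paths have the same order in M, the concentration cancels and S_{N/P} = k_N/k_P = (A_N/A_P)·exp[(E_P−E_N)/(RT)].
(E_P−E_N)/(RT) = (28.6−76.0)×10³/(8.314×534) = -47400/4440 = -10.68.
k_N/k_P = (7.97×10^12/4.29×10^7)·exp(-10.68) = 1.858×10^5 × 2.308×10^-5 = 4.29.
Since E_N > E_P, raising the temperature improves selectivity toward N.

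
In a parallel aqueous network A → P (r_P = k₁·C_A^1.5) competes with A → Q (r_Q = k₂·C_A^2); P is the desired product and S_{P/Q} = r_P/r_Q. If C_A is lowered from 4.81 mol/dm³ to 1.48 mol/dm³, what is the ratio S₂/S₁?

S_{P/Q} = (k₁/k₂)·C_A^-0.5, so S₂/S₁ = (C_{A,2}/C_{A,1})^-0.5.
= (1.48/4.81)^(-0.5) = (0.3077)^(-0.5) = 1.80.

1.80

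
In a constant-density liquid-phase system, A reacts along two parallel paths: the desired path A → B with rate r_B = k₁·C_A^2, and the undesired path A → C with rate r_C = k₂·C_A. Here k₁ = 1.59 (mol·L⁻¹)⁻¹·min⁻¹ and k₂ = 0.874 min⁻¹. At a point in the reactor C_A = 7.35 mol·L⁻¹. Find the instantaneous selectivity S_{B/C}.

13.4

S_{B/C} = r_B/r_C = (k₁·C_A^2)/(k₂·C_A) = (k₁/k₂)·C_A.
= (1.59×7.350^2) / (0.874×7.350) = 85.90/6.424 = 13.4.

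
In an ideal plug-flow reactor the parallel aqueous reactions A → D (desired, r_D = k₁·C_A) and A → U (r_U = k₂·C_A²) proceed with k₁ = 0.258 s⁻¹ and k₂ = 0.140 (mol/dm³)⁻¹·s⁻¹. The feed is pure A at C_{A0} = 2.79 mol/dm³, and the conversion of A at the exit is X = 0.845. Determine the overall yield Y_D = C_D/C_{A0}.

0.470

C_A = C_{A0}(1−X) = 0.4325 mol/dm³.
Along a PFR/batch, dC_D/dC_A = −r_D/(r_D+r_U) = −k₁/(k₁+k₂·C_A).
Integrating from C_{A0} to C_A: C_D = (0.258/0.140)·ln[(0.258+0.140·2.79)/(0.258+0.140·0.432)] = 1.843·ln(0.6486/0.3185) = 1.310 mol/dm³.
Y_D = C_D/C_{A0} = 1.310/2.79 = 0.470.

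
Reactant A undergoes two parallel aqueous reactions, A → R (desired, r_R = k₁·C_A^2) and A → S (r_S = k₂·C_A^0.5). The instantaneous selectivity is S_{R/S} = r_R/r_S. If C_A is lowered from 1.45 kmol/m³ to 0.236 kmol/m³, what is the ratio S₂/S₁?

0.0657

S_{R/S} = (k₁/k₂)·C_A^1.5, so S₂/S₁ = (C_{A,2}/C_{A,1})^1.5.
= (0.236/1.45)^1.5 = (0.1628)^1.5 = 0.0657.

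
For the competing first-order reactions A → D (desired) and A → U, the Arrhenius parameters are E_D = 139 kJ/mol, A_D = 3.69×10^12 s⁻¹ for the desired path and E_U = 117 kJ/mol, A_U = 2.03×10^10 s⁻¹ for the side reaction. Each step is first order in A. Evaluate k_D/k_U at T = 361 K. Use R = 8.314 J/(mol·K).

With equal orders, S_{D/U} = k_D/k_U = (A_D/A_U)·exp[(E_U−E_D)/(RT)].
(E_U−E_D)/(RT) = (117−139)×10³/(8.314×361) = -22000/3001 = -7.330.
k_D/k_U = (3.69×10^12/2.03×10^10)·exp(-7.330) = 181.8 × 6.556×10^-4 = 0.119.
Since E_D > E_U, raising the temperature improves selectivity toward D.

0.119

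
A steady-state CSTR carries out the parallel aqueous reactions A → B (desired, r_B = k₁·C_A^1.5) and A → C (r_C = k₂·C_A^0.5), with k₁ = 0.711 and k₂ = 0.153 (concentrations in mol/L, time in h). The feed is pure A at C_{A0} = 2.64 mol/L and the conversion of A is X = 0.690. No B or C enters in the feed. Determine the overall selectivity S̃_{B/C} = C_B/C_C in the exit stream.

3.80

Exit C_A = C_{A0}(1−X) = 2.64×0.310 = 0.8184 mol/L.
In a CSTR the entire volume is at exit conditions, so r_B = 0.711×0.8184^1.5 = 0.5264 and r_C = 0.153×0.8184^0.5 = 0.1384.
Overall selectivity = C_B/C_C = r_Bτ/(r_Cτ) = r_B/r_C = 3.80.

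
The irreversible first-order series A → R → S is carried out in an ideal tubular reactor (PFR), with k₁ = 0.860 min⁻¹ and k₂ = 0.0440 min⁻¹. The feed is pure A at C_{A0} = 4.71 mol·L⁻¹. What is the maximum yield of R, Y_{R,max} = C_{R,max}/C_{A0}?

At the optimum, C_{R,max}/C_{A0} = (k₁/k₂)^[k₂/(k₂−k₁)].
= (0.860/0.0440)^(0.0440/(0.0440−0.860)) = (19.55)^(-0.05392) = 0.8519.

0.852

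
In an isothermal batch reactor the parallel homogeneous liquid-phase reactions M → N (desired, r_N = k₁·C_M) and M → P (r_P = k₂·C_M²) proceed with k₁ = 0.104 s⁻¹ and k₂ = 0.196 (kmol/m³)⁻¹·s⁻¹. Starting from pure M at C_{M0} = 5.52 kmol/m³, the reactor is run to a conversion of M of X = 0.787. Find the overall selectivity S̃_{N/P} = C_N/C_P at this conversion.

C_M = C_{M0}(1−X) = 1.176 kmol/m³.
Along a PFR/batch, dC_N/dC_M = −r_N/(r_N+r_P) = −k₁/(k₁+k₂·C_M).
Integrating from C_{M0} to C_M: C_N = (0.104/0.196)·ln[(0.104+0.196·5.52)/(0.104+0.196·1.18)] = 0.5306·ln(1.186/0.3344) = 0.6716 kmol/m³.
C_P = (C_{M0}−C_M)−C_N = 3.673 kmol/m³; S̃_{N/P} = 0.6716/3.673 = 0.183.

0.183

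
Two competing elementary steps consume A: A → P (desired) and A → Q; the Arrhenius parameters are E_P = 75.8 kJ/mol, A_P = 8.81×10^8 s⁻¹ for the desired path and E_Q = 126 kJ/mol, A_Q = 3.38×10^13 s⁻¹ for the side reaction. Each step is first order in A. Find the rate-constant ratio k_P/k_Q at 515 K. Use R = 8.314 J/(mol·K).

3.22

Since both paths have the same order in A, the concentration cancels and S_{P/Q} = k_P/k_Q = (A_P/A_Q)·exp[(E_Q−E_P)/(RT)].
(E_Q−E_P)/(RT) = (126−75.8)×10³/(8.314×515) = 50200/4282 = 11.72.
k_P/k_Q = (8.81×10^8/3.38×10^13)·exp(11.72) = 2.607×10^-5 × 1.235×10^5 = 3.22.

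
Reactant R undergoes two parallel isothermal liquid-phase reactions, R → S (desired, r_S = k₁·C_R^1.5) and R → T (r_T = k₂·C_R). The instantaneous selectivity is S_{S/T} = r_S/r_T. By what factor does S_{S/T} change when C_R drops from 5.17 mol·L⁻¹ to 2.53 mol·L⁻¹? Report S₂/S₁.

S_{S/T} = (k₁/k₂)·C_R^0.5, so S₂/S₁ = (C_{R,2}/C_{R,1})^0.5.
= (2.53/5.17)^0.5 = (0.4894)^0.5 = 0.700.
Selectivity toward S falls as C_R falls — high-concentration operation is favoured.

0.700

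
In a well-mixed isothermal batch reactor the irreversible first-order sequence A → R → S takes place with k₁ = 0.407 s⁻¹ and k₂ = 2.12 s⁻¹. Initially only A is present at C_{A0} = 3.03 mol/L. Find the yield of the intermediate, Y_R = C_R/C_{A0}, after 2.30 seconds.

The intermediate concentration in a first-order A→B→C sequence is C_R = k₁C_{A0}(e^(−k₁t) − e^(−k₂t))/(k₂−k₁).
e^(−k₁t) = e^(−0.407×2.30) = e^(−0.9361) = 0.3922; e^(−k₂t) = e^(−4.876) = 0.007627.
C_R = 0.407×3.03/(2.12−0.407) × (0.3922−0.007627) = 0.7199×0.3845 = 0.2768 mol/L.
Y_R = C_R/C_{A0} = 0.2768/3.03 = 0.0914.

0.0914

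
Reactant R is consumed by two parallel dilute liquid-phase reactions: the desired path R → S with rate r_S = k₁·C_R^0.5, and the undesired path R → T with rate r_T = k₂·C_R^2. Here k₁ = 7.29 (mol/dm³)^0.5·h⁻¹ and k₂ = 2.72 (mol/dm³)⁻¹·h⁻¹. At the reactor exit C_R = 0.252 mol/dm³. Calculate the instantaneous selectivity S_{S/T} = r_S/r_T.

21.2

S_{S/T} = r_S/r_T = (k₁·C_R^0.5)/(k₂·C_R^2) = (k₁/k₂)·C_R^-1.5.
= (7.29×0.2520^0.5) / (2.72×0.2520^2) = 3.660/0.1727 = 21.2.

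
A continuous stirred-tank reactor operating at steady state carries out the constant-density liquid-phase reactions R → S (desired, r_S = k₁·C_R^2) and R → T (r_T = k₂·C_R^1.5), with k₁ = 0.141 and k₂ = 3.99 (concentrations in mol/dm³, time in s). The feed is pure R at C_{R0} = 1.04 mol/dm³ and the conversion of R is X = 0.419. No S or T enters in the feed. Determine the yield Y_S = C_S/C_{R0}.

Exit C_R = C_{R0}(1−X) = 1.04×0.581 = 0.6042 mol/dm³.
A CSTR operates uniformly at the exit composition, giving r_S = 0.05148 and r_T = 1.874 (each k·C_R^n at C_R = 0.6042).
Fraction of consumed R going to S: r_S/(r_S+r_T) = 0.02674.
C_S = 0.02674·C_{R0}·X = 0.02674×1.04×0.419 = 0.0117 mol/dm³; Y_S = C_S/C_{R0} = 0.0112.

0.0112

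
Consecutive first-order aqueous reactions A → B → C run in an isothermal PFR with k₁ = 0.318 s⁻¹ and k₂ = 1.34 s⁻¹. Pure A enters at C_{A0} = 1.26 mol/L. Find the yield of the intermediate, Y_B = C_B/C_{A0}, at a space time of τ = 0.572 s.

0.115

The intermediate concentration in a first-order A→B→C sequence is C_B = k₁C_{A0}(e^(−k₁τ) − e^(−k₂τ))/(k₂−k₁).
e^(−k₁τ) = e^(−0.318×0.572) = e^(−0.1819) = 0.8337; e^(−k₂τ) = e^(−0.7665) = 0.4646.
C_B = 0.318×1.26/(1.34−0.318) × (0.8337−0.4646) = 0.3921×0.3690 = 0.1447 mol/L.
Y_B = C_B/C_{A0} = 0.1447/1.26 = 0.115.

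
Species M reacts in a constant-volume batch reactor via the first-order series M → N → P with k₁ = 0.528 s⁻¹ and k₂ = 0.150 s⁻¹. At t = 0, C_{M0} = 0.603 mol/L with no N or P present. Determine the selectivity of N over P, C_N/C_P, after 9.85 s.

0.455

Solving the coupled first-order balances gives C_N(t) = [k₁/(k₂−k₁)]·C_{M0}·(e^(−k₁t) − e^(−k₂t)).
e^(−k₁t) = e^(−0.528×9.85) = e^(−5.201) = 0.005512; e^(−k₂t) = e^(−1.477) = 0.2282.
C_N = 0.528×0.603/(0.150−0.528) × (0.005512−0.2282) = (-0.8423)×(-0.2227) = 0.1876 mol/L.
C_M = C_{M0}e^(−k₁t) = 0.003324 mol/L, so C_P = C_{M0}−C_M−C_N = 0.4121 mol/L; C_N/C_P = 0.455.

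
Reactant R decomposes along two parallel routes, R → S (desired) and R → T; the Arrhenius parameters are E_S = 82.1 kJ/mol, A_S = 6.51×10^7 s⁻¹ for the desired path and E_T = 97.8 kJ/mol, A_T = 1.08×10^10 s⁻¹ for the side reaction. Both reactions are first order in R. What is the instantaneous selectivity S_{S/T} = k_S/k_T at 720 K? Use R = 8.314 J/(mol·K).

Since both paths have the same order in R, the concentration cancels and S_{S/T} = k_S/k_T = (A_S/A_T)·exp[(E_T−E_S)/(RT)].
(E_T−E_S)/(RT) = (97.8−82.1)×10³/(8.314×720) = 15700/5986 = 2.623.
k_S/k_T = (6.51×10^7/1.08×10^10)·exp(2.623) = 0.006028 × 13.77 = 0.0830.

0.0830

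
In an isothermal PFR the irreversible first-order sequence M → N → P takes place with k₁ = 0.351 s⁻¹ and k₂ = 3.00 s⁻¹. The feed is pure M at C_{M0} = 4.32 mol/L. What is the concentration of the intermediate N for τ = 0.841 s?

Solving the coupled first-order balances gives C_N(τ) = [k₁/(k₂−k₁)]·C_{M0}·(e^(−k₁τ) − e^(−k₂τ)).
e^(−k₁τ) = e^(−0.351×0.841) = e^(−0.2952) = 0.7444; e^(−k₂τ) = e^(−2.523) = 0.08022.
C_N = 0.351×4.32/(3.00−0.351) × (0.7444−0.08022) = 0.5724×0.6642 = 0.3802 mol/L.

0.380 mol/L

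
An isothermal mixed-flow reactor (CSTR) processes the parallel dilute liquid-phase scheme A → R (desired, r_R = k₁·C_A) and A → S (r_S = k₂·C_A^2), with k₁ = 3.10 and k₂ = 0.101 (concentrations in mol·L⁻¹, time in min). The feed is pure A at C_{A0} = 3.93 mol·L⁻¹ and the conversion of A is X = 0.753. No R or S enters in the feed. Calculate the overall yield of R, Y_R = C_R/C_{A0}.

Exit C_A = C_{A0}(1−X) = 3.93×0.247 = 0.9707 mol·L⁻¹.
A CSTR operates uniformly at the exit composition, giving r_R = 3.009 and r_S = 0.09517 (each k·C_A^n at C_A = 0.9707).
Fraction of consumed A going to R: r_R/(r_R+r_S) = 0.9693.
C_R = 0.9693·C_{A0}·X = 0.9693×3.93×0.753 = 2.87 mol·L⁻¹; Y_R = C_R/C_{A0} = 0.730.

0.730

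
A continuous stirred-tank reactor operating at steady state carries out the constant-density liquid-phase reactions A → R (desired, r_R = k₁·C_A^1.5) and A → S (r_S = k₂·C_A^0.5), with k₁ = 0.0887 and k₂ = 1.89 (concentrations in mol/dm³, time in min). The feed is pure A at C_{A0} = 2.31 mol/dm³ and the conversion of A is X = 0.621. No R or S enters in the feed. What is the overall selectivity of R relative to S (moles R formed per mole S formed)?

Exit C_A = C_{A0}(1−X) = 2.31×0.379 = 0.8755 mol/dm³.
A CSTR operates uniformly at the exit composition, giving r_R = 0.07266 and r_S = 1.768 (each k·C_A^n at C_A = 0.8755).
Overall selectivity = C_R/C_S = r_Rτ/(r_Sτ) = r_R/r_S = 0.0411.

0.0411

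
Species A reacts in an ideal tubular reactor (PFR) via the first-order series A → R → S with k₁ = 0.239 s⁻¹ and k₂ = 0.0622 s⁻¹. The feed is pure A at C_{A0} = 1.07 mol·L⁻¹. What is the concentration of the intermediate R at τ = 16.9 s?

0.480 mol·L⁻¹

The intermediate concentration in a first-order A→B→C sequence is C_R = k₁C_{A0}(e^(−k₁τ) − e^(−k₂τ))/(k₂−k₁).
e^(−k₁τ) = e^(−0.239×16.9) = e^(−4.039) = 0.01761; e^(−k₂τ) = e^(−1.051) = 0.3495.
C_R = 0.239×1.07/(0.0622−0.239) × (0.01761−0.3495) = (-1.446)×(-0.3319) = 0.4801 mol·L⁻¹.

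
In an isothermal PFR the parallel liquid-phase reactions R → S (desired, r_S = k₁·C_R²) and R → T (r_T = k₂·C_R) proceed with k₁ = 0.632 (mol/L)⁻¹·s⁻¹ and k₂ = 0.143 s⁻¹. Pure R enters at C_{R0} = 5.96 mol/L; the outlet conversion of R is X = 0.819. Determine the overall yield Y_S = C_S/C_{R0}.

0.760

C_R = C_{R0}(1−X) = 1.079 mol/L.
Along a PFR/batch, dC_T/dC_R = −r_T/(r_S+r_T) = −k₂/(k₂+k₁·C_R).
Integrating from C_{R0} to C_R: C_T = (0.143/0.632)·ln[(0.143+0.632·5.96)/(0.143+0.632·1.08)] = 0.2263·ln(3.910/0.8248) = 0.3521 mol/L.
Then C_S = (C_{R0}−C_R) − C_T = 4.881 − 0.3521 = 4.529 mol/L.
Y_S = C_S/C_{R0} = 4.529/5.96 = 0.760.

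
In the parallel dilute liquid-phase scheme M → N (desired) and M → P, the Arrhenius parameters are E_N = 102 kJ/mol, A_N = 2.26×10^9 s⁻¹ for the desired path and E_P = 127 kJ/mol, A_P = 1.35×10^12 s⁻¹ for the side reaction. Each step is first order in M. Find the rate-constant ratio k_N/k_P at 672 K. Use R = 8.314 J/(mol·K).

0.147

k_N/k_P = (A_N/A_P)·exp[−(E_N−E_P)/(RT)] = (A_N/A_P)·exp[(E_P−E_N)/(RT)].
(E_P−E_N)/(RT) = (127−102)×10³/(8.314×672) = 25000/5587 = 4.475.
k_N/k_P = (2.26×10^9/1.35×10^12)·exp(4.475) = 0.001674 × 87.77 = 0.147.
Since E_N < E_P, lowering the temperature improves selectivity toward N.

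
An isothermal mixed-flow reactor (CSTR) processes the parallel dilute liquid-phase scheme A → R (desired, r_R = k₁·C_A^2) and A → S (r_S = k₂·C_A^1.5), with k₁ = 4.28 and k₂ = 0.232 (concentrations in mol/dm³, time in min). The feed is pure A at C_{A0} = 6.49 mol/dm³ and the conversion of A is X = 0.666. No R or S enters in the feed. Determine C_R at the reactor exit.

Exit C_A = C_{A0}(1−X) = 6.49×0.334 = 2.168 mol/dm³.
Rates in a CSTR are evaluated at the outlet concentration: r_R = 4.28×2.168^2 = 20.11, r_S = 0.232×2.168^1.5 = 0.7404.
Fraction of consumed A going to R: r_R/(r_R+r_S) = 0.9645.
C_R = 0.9645·C_{A0}·X = 0.9645×6.49×0.666 = 4.17 mol/dm³.

4.17 mol/dm³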